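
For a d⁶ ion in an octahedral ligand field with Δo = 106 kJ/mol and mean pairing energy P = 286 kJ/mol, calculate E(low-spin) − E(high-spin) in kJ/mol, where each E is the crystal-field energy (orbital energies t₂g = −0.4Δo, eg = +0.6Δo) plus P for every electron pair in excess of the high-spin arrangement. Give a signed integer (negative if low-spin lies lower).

360

High-spin d⁶ fills as t₂g⁴ eg² with CFSE 4(−0.4) + 2(+0.6) = -0.4Δo = -42 kJ/mol.
For low-spin the configuration is t₂g⁶ eg⁰: orbital energy -2.4 × 106 = -254 kJ/mol, and 2 additional pairs relative to high-spin add 572 kJ/mol, giving 318 kJ/mol.
E(LS) − E(HS) = 318 − (-42) = 360 kJ/mol.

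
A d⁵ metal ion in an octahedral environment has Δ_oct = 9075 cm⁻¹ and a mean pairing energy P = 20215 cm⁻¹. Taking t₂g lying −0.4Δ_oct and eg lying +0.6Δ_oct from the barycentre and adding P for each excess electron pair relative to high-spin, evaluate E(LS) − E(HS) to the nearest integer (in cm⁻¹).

High-spin d⁵ fills as t₂g³ eg² with CFSE 3(−0.4) + 2(+0.6) = 0.0Δ_oct = 0 cm⁻¹.
Low-spin: t₂g⁵ eg⁰, orbital CFSE = -2.0Δ_oct = -18150 cm⁻¹; plus 2 excess pairs × P = +40430 cm⁻¹; total 22280 cm⁻¹.
E(LS) − E(HS) = 22280 − (0) = 22280 cm⁻¹.

22280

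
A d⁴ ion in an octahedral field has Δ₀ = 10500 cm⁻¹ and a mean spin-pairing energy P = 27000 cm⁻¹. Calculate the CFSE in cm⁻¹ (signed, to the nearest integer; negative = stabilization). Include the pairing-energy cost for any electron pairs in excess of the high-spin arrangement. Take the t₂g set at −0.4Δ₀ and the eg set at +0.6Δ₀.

-6300

Δ₀ < P, so pairing is avoided: the ground state is high-spin.
That gives t₂g³ eg¹.
Orbital CFSE = -0.6Δ₀ = -0.6 × 10500 = -6300 cm⁻¹.
High-spin has no excess pairs, so no pairing correction applies.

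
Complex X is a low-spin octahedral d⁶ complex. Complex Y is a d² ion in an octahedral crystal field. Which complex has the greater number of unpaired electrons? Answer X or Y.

Y

X: t2g^6 e_g^0 → 0 unpaired.
Y: t2g^2 e_g^0 → 2 unpaired.
So Y has more unpaired electrons.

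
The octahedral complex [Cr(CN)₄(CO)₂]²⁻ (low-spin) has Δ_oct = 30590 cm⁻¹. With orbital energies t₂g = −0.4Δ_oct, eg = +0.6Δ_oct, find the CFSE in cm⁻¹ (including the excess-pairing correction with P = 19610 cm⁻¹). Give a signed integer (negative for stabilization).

Ligand charges: 4×(-1) from CN⁻ and 2×(+0) from CO sum to -4; with overall charge -2, Cr is +2.
Cr sits in group 6; removing 2 electrons leaves Cr²⁺ with 6 − 2 = 4 d electrons.
The d⁴ electrons fill as t₂g⁴ eg⁰.
CFSE(orbital) = 4×(-0.4Δ_oct) + 0×(0.6Δ_oct) = -1.6Δ_oct; with Δ_oct = 30590 cm⁻¹ that is -48944 cm⁻¹.
Pairing penalty: 1 pair vs 0 in the high-spin reference → 1 extra × P = 19610 cm⁻¹.
Net CFSE = -48944 + 19610 = -29334 cm⁻¹.

-29334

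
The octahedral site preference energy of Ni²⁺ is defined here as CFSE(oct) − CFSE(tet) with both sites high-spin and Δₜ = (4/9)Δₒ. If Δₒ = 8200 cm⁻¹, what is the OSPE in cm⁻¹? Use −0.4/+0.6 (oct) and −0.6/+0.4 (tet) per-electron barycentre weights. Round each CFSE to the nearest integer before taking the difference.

-6924

Ni sits in group 10; removing 2 electrons leaves Ni²⁺ with 10 − 2 = 8 d electrons.
In an octahedral site d⁸ (HS) is t₂g⁶ eg², giving CFSE(oct) = -1.2Δₒ = -9840 cm⁻¹.
Tetrahedral e⁴ t₂⁴ gives -0.8Δₜ = -0.8 × (4/9) × 8200 = -2916 cm⁻¹.
OSPE = CFSE(oct) − CFSE(tet) = -9840 − (-2916) = -6924 cm⁻¹.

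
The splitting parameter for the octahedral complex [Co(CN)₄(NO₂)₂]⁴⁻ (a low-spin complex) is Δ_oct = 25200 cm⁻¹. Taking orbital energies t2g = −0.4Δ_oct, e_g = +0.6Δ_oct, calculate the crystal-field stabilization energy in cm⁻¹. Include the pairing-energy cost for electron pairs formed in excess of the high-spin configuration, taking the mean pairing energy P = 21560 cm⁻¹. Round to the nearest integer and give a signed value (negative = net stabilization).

-23800

Ligand charges: 4×(-1) from CN⁻ and 2×(-1) from NO₂⁻ sum to -6; with overall charge -4, Co is +2.
Co²⁺: group 9, so d-count = 9 − 2 = 7.
The d⁷ electrons fill as t2g^6 e_g^1.
The orbital stabilization is -1.8Δ_oct = -1.8 × 25200 = -45360 cm⁻¹.
Pairing penalty: 3 pairs vs 2 in the high-spin reference → 1 extra × P = 21560 cm⁻¹.
Combining: -45360 + 21560 = -23800 cm⁻¹.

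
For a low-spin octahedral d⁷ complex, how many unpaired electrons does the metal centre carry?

Configuration: t₂g⁶ eg¹, giving 1 unpaired electron.

1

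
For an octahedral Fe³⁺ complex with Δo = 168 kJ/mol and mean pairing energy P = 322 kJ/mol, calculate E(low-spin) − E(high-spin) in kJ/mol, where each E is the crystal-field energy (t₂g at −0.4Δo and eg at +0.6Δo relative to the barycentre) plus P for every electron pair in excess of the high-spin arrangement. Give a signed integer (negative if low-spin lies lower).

308

Group 8 minus oxidation state +3 gives a d⁵ configuration for Fe³⁺.
In the high-spin limit (t₂g³ eg²) the orbital term is 0.0Δo = 0 kJ/mol, with no excess pairing.
For low-spin the configuration is t₂g⁵ eg⁰: orbital energy -2.0 × 168 = -336 kJ/mol, and 2 additional pairs relative to high-spin add 644 kJ/mol, giving 308 kJ/mol.
E(LS) − E(HS) = 308 − (0) = 308 kJ/mol.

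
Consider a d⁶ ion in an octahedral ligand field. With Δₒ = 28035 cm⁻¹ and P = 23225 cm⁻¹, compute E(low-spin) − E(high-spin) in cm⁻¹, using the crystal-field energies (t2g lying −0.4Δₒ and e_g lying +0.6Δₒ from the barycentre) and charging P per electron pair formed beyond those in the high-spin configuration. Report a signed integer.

In the high-spin limit (t2g^4 e_g^2) the orbital term is -0.4Δₒ = -11214 cm⁻¹, with no excess pairing.
Low-spin: t2g^6 e_g^0, orbital CFSE = -2.4Δₒ = -67284 cm⁻¹; plus 2 excess pairs × P = +46450 cm⁻¹; total -20834 cm⁻¹.
E(LS) − E(HS) = -20834 − (-11214) = -9620 cm⁻¹.

-9620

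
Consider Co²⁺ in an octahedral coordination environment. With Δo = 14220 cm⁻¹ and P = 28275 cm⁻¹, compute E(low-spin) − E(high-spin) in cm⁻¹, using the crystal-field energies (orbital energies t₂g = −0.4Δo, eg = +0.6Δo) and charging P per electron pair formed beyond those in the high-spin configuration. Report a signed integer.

Co is in group 9, so Co²⁺ is d⁷ (9 − 2 = 7).
High-spin: t₂g⁵ eg², CFSE = -0.8Δo = -11376 cm⁻¹.
Low-spin t₂g⁶ eg¹ gives -1.8Δo = -25596 cm⁻¹, but forming 1 extra pair costs 1P = 28275 cm⁻¹, so E(LS) = -25596 + 28275 = 2679 cm⁻¹.
E(LS) − E(HS) = 2679 − (-11376) = 14055 cm⁻¹.

14055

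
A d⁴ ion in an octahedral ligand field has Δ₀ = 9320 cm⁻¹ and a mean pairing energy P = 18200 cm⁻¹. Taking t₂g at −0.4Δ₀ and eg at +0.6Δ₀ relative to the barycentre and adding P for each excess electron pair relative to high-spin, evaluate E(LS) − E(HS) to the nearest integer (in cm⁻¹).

In the high-spin limit (t₂g³ eg¹) the orbital term is -0.6Δ₀ = -5592 cm⁻¹, with no excess pairing.
Low-spin: t₂g⁴ eg⁰, orbital CFSE = -1.6Δ₀ = -14912 cm⁻¹; plus 1 excess pair × P = +18200 cm⁻¹; total 3288 cm⁻¹.
The difference is 3288 − (-5592) = 8880 cm⁻¹, so high-spin lies lower.

8880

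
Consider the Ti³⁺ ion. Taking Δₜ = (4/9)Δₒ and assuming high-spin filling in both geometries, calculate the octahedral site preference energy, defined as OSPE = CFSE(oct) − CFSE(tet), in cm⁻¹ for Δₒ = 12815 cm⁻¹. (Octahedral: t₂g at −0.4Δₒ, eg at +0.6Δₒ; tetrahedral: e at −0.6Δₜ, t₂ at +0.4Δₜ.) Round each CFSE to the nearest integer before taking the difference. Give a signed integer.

-1709

Ti is in group 4, so Ti³⁺ is d¹ (4 − 3 = 1).
Octahedral (high-spin): t2g^1 e_g^0, CFSE = 1(−0.4) + 0(+0.6) = -0.4Δₒ = -0.4 × 12815 = -5126 cm⁻¹.
Tetrahedral: e^1 t2^0, CFSE = 1(−0.6) + 0(+0.4) = -0.6Δₜ = -0.6 × (4/9) × 12815 = -3417 cm⁻¹.
OSPE = -5126 − (-3417) = -1709 cm⁻¹.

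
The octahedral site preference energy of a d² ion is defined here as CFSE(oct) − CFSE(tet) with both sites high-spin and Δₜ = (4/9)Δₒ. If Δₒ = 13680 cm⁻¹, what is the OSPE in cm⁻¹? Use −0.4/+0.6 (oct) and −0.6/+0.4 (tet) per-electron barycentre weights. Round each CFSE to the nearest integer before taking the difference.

Octahedral high-spin t₂g² eg⁰: CFSE = -0.8 × 13680 = -10944 cm⁻¹.
Tetrahedral: e² t₂⁰, CFSE = 2(−0.6) + 0(+0.4) = -1.2Δₜ = -1.2 × (4/9) × 13680 = -7296 cm⁻¹.
OSPE = CFSE(oct) − CFSE(tet) = -10944 − (-7296) = -3648 cm⁻¹.

-3648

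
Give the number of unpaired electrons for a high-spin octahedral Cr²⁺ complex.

Cr²⁺: group 6, so d-count = 6 − 2 = 4.
Configuration: t₂g³ eg¹, giving 4 unpaired electrons.

4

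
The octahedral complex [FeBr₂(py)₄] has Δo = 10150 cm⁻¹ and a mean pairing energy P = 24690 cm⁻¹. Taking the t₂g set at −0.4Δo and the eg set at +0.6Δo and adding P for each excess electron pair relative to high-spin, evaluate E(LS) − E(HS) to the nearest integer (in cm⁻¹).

Ligand charges: 2×(-1) from Br⁻ and 4×(+0) from py sum to -2; with overall charge +0, Fe is +2.
Fe sits in group 8; removing 2 electrons leaves Fe²⁺ with 8 − 2 = 6 d electrons.
High-spin: t₂g⁴ eg², CFSE = -0.4Δo = -4060 cm⁻¹.
Low-spin t₂g⁶ eg⁰ gives -2.4Δo = -24360 cm⁻¹, but forming 2 extra pairs costs 2P = 49380 cm⁻¹, so E(LS) = -24360 + 49380 = 25020 cm⁻¹.
The difference is 25020 − (-4060) = 29080 cm⁻¹, so high-spin lies lower.

29080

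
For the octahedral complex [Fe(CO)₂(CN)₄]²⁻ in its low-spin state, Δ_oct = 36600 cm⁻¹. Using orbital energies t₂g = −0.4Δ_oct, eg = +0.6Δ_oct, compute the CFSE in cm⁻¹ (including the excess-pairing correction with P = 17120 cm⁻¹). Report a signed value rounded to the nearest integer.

-53600

Ligand charges: 2×(+0) from CO and 4×(-1) from CN⁻ sum to -4; with overall charge -2, Fe is +2.
Fe²⁺: group 8, so d-count = 8 − 2 = 6.
Electron filling gives t₂g⁶ eg⁰.
Orbital CFSE = 6(-0.4) + 0(0.6) = -2.4Δ_oct = -2.4 × 36600 = -87840 cm⁻¹.
Pairing penalty: 3 pairs vs 1 in the high-spin reference → 2 extra × P = 34240 cm⁻¹.
Net CFSE = -87840 + 34240 = -53600 cm⁻¹.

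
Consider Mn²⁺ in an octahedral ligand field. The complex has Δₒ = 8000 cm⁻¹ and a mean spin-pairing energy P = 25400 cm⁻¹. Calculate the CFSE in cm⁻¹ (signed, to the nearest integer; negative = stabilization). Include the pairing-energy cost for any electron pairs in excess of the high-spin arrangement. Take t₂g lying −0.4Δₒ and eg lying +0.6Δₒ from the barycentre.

0

Mn is in group 7, so Mn²⁺ is d⁵ (7 − 2 = 5).
With Δₒ < P the complex is high-spin.
That gives t₂g³ eg².
Orbital CFSE = 0.0Δₒ = 0.0 × 8000 = 0 cm⁻¹.
High-spin has no excess pairs, so no pairing correction applies.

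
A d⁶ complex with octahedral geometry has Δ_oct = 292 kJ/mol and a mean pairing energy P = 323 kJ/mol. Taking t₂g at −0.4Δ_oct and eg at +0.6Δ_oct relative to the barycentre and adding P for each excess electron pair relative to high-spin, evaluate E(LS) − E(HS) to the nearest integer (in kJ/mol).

62

High-spin d⁶ fills as t₂g⁴ eg² with CFSE 4(−0.4) + 2(+0.6) = -0.4Δ_oct = -117 kJ/mol.
For low-spin the configuration is t₂g⁶ eg⁰: orbital energy -2.4 × 292 = -701 kJ/mol, and 2 additional pairs relative to high-spin add 646 kJ/mol, giving -55 kJ/mol.
E(LS) − E(HS) = -55 − (-117) = 62 kJ/mol.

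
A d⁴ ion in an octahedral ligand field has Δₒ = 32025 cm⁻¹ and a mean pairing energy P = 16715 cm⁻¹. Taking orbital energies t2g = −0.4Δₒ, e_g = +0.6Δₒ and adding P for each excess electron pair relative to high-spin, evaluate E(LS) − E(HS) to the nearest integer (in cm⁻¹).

-15310

High-spin: t2g^3 e_g^1, CFSE = -0.6Δₒ = -19215 cm⁻¹.
Low-spin: t2g^4 e_g^0, orbital CFSE = -1.6Δₒ = -51240 cm⁻¹; plus 1 excess pair × P = +16715 cm⁻¹; total -34525 cm⁻¹.
The difference is -34525 − (-19215) = -15310 cm⁻¹, so low-spin lies lower.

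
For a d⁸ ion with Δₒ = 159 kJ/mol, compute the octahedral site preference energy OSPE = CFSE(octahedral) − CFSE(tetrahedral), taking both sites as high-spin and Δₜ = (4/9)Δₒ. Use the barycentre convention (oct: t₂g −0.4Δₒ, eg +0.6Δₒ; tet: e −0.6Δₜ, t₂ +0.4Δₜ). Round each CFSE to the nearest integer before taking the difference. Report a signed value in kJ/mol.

Octahedral (high-spin): t2g^6 e_g^2, CFSE = 6(−0.4) + 2(+0.6) = -1.2Δₒ = -1.2 × 159 = -191 kJ/mol.
In a tetrahedral site the filling is e^4 t2^4: CFSE(tet) = -0.8Δₜ = -0.8 × (4/9)(159) = -57 kJ/mol.
OSPE = -191 − (-57) = -134 kJ/mol.

-134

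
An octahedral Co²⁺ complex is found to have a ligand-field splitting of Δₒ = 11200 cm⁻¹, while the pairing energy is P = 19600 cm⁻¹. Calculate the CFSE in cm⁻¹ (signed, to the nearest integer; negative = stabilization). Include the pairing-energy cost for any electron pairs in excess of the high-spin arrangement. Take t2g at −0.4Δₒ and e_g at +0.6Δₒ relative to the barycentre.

-8960

Co is in group 9, so Co²⁺ is d⁷ (9 − 2 = 7).
Here Δₒ < P (11200 < 19600), so the high-spin state is favoured.
Configuration: t2g^5 e_g^2.
Orbital CFSE = -0.8Δₒ = -0.8 × 11200 = -8960 cm⁻¹.
High-spin has no excess pairs, so no pairing correction applies.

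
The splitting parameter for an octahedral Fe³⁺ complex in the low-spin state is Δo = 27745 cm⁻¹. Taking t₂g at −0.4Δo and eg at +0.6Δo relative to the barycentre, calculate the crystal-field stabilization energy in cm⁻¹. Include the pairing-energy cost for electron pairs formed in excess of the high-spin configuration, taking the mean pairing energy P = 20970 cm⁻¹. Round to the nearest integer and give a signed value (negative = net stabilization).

Fe sits in group 8; removing 3 electrons leaves Fe³⁺ with 8 − 3 = 5 d electrons.
Configuration: t₂g⁵ eg⁰.
The orbital stabilization is -2.0Δo = -2.0 × 27745 = -55490 cm⁻¹.
Relative to high-spin t₂g³ eg² (0 paired), the low-spin configuration has 2 additional pairs, contributing +2 × 20970 = +41940 cm⁻¹.
Net CFSE = -55490 + 41940 = -13550 cm⁻¹.

-13550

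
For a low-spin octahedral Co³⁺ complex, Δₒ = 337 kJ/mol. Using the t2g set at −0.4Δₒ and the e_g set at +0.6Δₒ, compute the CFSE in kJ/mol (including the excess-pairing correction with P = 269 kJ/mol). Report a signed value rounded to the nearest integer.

-271

Co sits in group 9; removing 3 electrons leaves Co³⁺ with 9 − 3 = 6 d electrons.
The d⁶ electrons fill as t2g^6 e_g^0.
The orbital stabilization is -2.4Δₒ = -2.4 × 337 = -809 kJ/mol.
Relative to high-spin t2g^4 e_g^2 (1 paired), the low-spin configuration has 2 additional pairs, contributing +2 × 269 = +538 kJ/mol.
Net CFSE = -809 + 538 = -271 kJ/mol.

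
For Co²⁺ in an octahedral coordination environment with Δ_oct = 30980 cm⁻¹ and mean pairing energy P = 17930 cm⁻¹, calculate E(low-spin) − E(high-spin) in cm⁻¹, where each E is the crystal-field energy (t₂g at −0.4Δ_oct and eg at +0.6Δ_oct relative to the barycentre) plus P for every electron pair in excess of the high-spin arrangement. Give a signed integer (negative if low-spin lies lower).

-13050

Co²⁺: group 9, so d-count = 9 − 2 = 7.
High-spin d⁷ fills as t₂g⁵ eg² with CFSE 5(−0.4) + 2(+0.6) = -0.8Δ_oct = -24784 cm⁻¹.
Low-spin: t₂g⁶ eg¹, orbital CFSE = -1.8Δ_oct = -55764 cm⁻¹; plus 1 excess pair × P = +17930 cm⁻¹; total -37834 cm⁻¹.
Thus E(LS) − E(HS) = -13050 cm⁻¹.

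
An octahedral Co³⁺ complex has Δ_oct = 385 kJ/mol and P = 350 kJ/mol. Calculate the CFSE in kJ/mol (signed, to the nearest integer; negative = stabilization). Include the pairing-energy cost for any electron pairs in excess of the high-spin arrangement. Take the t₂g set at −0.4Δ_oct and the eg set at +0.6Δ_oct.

-224

Co is in group 9, so Co³⁺ is d⁶ (9 − 3 = 6).
Since Δ_oct = 385 kJ/mol > P = 350 kJ/mol, the complex adopts the low-spin configuration.
Filling d⁶ accordingly: t₂g⁶ eg⁰.
Orbital CFSE = -2.4Δ_oct = -2.4 × 385 = -924 kJ/mol.
Excess pairs vs high-spin: 3 − 1 = 2; pairing cost = +700 kJ/mol.
Net CFSE = -924 + 700 = -224 kJ/mol.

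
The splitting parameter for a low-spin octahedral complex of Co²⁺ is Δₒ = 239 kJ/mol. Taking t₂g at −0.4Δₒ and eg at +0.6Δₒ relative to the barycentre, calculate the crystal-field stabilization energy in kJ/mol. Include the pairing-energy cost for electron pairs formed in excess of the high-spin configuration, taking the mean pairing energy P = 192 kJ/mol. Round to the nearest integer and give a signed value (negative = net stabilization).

-238

Co²⁺: group 9, so d-count = 9 − 2 = 7.
The d⁷ electrons fill as t₂g⁶ eg¹.
The orbital stabilization is -1.8Δₒ = -1.8 × 239 = -430 kJ/mol.
Pairing penalty: 3 pairs vs 2 in the high-spin reference → 1 extra × P = 192 kJ/mol.
Overall CFSE = -430 + 192 = -238 kJ/mol.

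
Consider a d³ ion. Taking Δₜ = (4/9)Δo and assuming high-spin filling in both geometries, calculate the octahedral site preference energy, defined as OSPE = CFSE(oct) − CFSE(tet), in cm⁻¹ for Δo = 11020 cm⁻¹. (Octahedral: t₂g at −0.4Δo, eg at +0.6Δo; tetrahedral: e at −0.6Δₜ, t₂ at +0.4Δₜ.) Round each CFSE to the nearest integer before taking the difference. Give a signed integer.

Octahedral (high-spin): t2g^3 e_g^0, CFSE = 3(−0.4) + 0(+0.6) = -1.2Δo = -1.2 × 11020 = -13224 cm⁻¹.
Tetrahedral: e^2 t2^1, CFSE = 2(−0.6) + 1(+0.4) = -0.8Δₜ = -0.8 × (4/9) × 11020 = -3918 cm⁻¹.
OSPE = CFSE(oct) − CFSE(tet) = -13224 − (-3918) = -9306 cm⁻¹.

-9306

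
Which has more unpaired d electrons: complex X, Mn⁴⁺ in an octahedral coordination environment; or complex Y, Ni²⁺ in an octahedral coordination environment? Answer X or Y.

X

X: Group 7 minus oxidation state +4 gives a d³ configuration for Mn⁴⁺; t2g^3 e_g^0 → 3 unpaired.
Y: Group 10 minus oxidation state +2 gives a d⁸ configuration for Ni²⁺; t₂g⁶ eg² → 2 unpaired.
So X has more unpaired electrons.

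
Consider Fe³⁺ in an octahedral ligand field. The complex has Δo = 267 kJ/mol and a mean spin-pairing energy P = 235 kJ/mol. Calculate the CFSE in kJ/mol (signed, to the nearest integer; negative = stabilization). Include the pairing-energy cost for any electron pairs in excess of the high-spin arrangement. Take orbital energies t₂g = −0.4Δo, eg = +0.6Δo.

Fe³⁺: group 8, so d-count = 8 − 3 = 5.
Since Δo = 267 kJ/mol > P = 235 kJ/mol, the complex adopts the low-spin configuration.
That gives t₂g⁵ eg⁰.
Orbital CFSE = -2.0Δo = -2.0 × 267 = -534 kJ/mol.
Excess pairs vs high-spin: 2 − 0 = 2; pairing cost = +470 kJ/mol.
Net CFSE = -534 + 470 = -64 kJ/mol.

-64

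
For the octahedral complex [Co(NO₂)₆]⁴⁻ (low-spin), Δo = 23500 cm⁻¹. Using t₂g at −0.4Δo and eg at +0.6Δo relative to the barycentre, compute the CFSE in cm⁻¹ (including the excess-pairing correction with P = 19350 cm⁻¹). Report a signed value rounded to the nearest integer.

-22950

Each NO₂⁻ contributes -1; 6 × (-1) = -6. With overall charge -4, Co is in the +2 oxidation state.
Co is in group 9, so Co²⁺ is d⁷ (9 − 2 = 7).
Electron filling gives t₂g⁶ eg¹.
The orbital stabilization is -1.8Δo = -1.8 × 23500 = -42300 cm⁻¹.
Pairing penalty: 3 pairs vs 2 in the high-spin reference → 1 extra × P = 19350 cm⁻¹.
Net CFSE = -42300 + 19350 = -22950 cm⁻¹.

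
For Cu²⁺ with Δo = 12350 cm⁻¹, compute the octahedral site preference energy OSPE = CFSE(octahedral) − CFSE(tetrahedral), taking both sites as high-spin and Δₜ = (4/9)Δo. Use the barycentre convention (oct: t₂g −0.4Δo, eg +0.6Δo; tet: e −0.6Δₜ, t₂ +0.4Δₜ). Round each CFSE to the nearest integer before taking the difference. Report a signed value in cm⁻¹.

-5214

Cu is in group 11, so Cu²⁺ is d⁹ (11 − 2 = 9).
Octahedral high-spin t₂g⁶ eg³: CFSE = -0.6 × 12350 = -7410 cm⁻¹.
Tetrahedral e⁴ t₂⁵ gives -0.4Δₜ = -0.4 × (4/9) × 12350 = -2196 cm⁻¹.
Subtracting, OSPE = -7410 − (-2196) = -5214 cm⁻¹.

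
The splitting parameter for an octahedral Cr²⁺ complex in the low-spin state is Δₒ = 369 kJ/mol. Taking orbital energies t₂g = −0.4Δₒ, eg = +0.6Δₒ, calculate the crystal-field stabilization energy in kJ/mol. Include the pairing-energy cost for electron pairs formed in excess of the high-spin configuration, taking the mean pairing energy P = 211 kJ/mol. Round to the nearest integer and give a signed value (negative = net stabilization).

Cr is in group 6, so Cr²⁺ is d⁴ (6 − 2 = 4).
Electron filling gives t₂g⁴ eg⁰.
CFSE(orbital) = 4×(-0.4Δₒ) + 0×(0.6Δₒ) = -1.6Δₒ; with Δₒ = 369 kJ/mol that is -590 kJ/mol.
High-spin d⁴ would be t₂g³ eg¹ with 0 pairs; low-spin has 1, so 1 excess pair costs +1P = +211 kJ/mol.
Combining: -590 + 211 = -379 kJ/mol.

-379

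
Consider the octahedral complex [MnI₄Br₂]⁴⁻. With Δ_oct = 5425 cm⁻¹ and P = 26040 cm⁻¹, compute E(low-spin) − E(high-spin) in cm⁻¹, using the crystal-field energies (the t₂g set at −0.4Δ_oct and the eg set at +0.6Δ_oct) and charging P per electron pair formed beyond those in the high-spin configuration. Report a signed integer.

Ligand charges: 4×(-1) from I⁻ and 2×(-1) from Br⁻ sum to -6; with overall charge -4, Mn is +2.
Group 7 minus oxidation state +2 gives a d⁵ configuration for Mn²⁺.
High-spin d⁵ fills as t₂g³ eg² with CFSE 3(−0.4) + 2(+0.6) = 0.0Δ_oct = 0 cm⁻¹.
Low-spin t₂g⁵ eg⁰ gives -2.0Δ_oct = -10850 cm⁻¹, but forming 2 extra pairs costs 2P = 52080 cm⁻¹, so E(LS) = -10850 + 52080 = 41230 cm⁻¹.
The difference is 41230 − (0) = 41230 cm⁻¹, so high-spin lies lower.

41230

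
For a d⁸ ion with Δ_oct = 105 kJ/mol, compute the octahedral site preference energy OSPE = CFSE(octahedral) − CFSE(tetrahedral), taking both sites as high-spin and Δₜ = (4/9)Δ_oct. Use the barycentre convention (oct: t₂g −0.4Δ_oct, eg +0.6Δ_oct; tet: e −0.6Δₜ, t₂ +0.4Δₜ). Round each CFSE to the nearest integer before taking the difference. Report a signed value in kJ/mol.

-89

In an octahedral site d⁸ (HS) is t₂g⁶ eg², giving CFSE(oct) = -1.2Δ_oct = -126 kJ/mol.
Tetrahedral: e⁴ t₂⁴, CFSE = 4(−0.6) + 4(+0.4) = -0.8Δₜ = -0.8 × (4/9) × 105 = -37 kJ/mol.
Subtracting, OSPE = -126 − (-37) = -89 kJ/mol.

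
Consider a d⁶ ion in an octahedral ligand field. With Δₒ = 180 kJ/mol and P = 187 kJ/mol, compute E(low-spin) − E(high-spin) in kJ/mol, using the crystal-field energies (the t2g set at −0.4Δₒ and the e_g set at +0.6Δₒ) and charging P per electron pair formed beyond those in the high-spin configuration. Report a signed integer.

High-spin: t2g^4 e_g^2, CFSE = -0.4Δₒ = -72 kJ/mol.
For low-spin the configuration is t2g^6 e_g^0: orbital energy -2.4 × 180 = -432 kJ/mol, and 2 additional pairs relative to high-spin add 374 kJ/mol, giving -58 kJ/mol.
The difference is -58 − (-72) = 14 kJ/mol, so high-spin lies lower.

14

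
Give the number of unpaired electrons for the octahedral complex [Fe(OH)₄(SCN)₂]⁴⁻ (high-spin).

Ligand charges: 4×(-1) from OH⁻ and 2×(-1) from SCN⁻ sum to -6; with overall charge -4, Fe is +2.
Group 8 minus oxidation state +2 gives a d⁶ configuration for Fe²⁺.
Configuration: t₂g⁴ eg², giving 4 unpaired electrons.

4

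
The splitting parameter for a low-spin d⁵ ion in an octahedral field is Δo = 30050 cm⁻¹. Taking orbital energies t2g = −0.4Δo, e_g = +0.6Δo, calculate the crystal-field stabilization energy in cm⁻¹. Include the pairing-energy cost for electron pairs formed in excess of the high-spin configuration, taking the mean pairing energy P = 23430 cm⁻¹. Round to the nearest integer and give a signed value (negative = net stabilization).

Electron filling gives t2g^5 e_g^0.
Orbital CFSE = 5(-0.4) + 0(0.6) = -2.0Δo = -2.0 × 30050 = -60100 cm⁻¹.
Relative to high-spin t2g^3 e_g^2 (0 paired), the low-spin configuration has 2 additional pairs, contributing +2 × 23430 = +46860 cm⁻¹.
Combining: -60100 + 46860 = -13240 cm⁻¹.

-13240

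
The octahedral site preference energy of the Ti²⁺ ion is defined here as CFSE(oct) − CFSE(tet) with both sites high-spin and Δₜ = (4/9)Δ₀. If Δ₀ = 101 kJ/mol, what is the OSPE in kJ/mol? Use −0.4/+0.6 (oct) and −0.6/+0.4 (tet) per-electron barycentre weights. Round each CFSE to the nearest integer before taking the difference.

-27

Group 4 minus oxidation state +2 gives a d² configuration for Ti²⁺.
Octahedral (high-spin): t2g^2 e_g^0, CFSE = 2(−0.4) + 0(+0.6) = -0.8Δ₀ = -0.8 × 101 = -81 kJ/mol.
Tetrahedral e^2 t2^0 gives -1.2Δₜ = -1.2 × (4/9) × 101 = -54 kJ/mol.
Subtracting, OSPE = -81 − (-54) = -27 kJ/mol.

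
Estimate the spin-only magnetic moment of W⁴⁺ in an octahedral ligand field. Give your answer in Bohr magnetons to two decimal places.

2.83 Bohr magnetons

W⁴⁺: group 6, so d-count = 6 − 4 = 2.
Configuration: t₂g² eg⁰ → 2 unpaired electrons.
μ(spin-only) = √[2(2+2)] = √8 ≈ 2.83 Bohr magnetons.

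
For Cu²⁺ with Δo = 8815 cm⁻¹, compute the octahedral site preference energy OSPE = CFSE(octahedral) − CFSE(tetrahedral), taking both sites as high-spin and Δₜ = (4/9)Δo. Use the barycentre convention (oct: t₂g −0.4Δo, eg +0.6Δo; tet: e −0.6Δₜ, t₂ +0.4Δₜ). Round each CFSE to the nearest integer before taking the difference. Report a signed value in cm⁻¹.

-3722

Cu²⁺: group 11, so d-count = 11 − 2 = 9.
Octahedral high-spin t₂g⁶ eg³: CFSE = -0.6 × 8815 = -5289 cm⁻¹.
Tetrahedral e⁴ t₂⁵ gives -0.4Δₜ = -0.4 × (4/9) × 8815 = -1567 cm⁻¹.
OSPE = CFSE(oct) − CFSE(tet) = -5289 − (-1567) = -3722 cm⁻¹.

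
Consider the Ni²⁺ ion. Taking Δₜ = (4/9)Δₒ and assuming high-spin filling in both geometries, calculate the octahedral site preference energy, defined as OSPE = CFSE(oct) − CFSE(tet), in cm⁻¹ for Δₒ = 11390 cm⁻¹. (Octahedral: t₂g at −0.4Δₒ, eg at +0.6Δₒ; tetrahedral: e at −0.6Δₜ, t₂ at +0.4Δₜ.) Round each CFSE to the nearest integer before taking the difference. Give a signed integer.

Group 10 minus oxidation state +2 gives a d⁸ configuration for Ni²⁺.
Octahedral (high-spin): t2g^6 e_g^2, CFSE = 6(−0.4) + 2(+0.6) = -1.2Δₒ = -1.2 × 11390 = -13668 cm⁻¹.
In a tetrahedral site the filling is e^4 t2^4: CFSE(tet) = -0.8Δₜ = -0.8 × (4/9)(11390) = -4050 cm⁻¹.
Subtracting, OSPE = -13668 − (-4050) = -9618 cm⁻¹.

-9618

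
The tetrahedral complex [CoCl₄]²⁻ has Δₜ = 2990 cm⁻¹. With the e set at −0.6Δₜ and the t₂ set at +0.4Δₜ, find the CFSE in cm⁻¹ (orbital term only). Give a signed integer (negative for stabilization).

-3588

Each Cl⁻ contributes -1; 4 × (-1) = -4. With overall charge -2, Co is in the +2 oxidation state.
Co²⁺: group 9, so d-count = 9 − 2 = 7.
With tetrahedral geometry the complex is necessarily high-spin.
The d⁷ electrons fill as e⁴ t₂³.
CFSE(orbital) = 4×(-0.6Δₜ) + 3×(0.4Δₜ) = -1.2Δₜ; with Δₜ = 2990 cm⁻¹ that is -3588 cm⁻¹.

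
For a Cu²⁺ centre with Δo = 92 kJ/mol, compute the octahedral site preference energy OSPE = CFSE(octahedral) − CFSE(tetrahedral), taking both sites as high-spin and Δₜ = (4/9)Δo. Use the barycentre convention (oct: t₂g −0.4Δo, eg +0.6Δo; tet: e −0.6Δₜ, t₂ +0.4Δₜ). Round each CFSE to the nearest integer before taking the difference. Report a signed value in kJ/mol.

-39

Group 11 minus oxidation state +2 gives a d⁹ configuration for Cu²⁺.
Octahedral (high-spin): t2g^6 e_g^3, CFSE = 6(−0.4) + 3(+0.6) = -0.6Δo = -0.6 × 92 = -55 kJ/mol.
Tetrahedral e^4 t2^5 gives -0.4Δₜ = -0.4 × (4/9) × 92 = -16 kJ/mol.
OSPE = -55 − (-16) = -39 kJ/mol.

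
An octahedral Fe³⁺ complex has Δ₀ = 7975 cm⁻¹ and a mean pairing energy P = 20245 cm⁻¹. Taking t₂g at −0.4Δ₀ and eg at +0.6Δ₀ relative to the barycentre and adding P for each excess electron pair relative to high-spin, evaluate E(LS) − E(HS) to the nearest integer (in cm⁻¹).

24540

Fe³⁺: group 8, so d-count = 8 − 3 = 5.
High-spin d⁵ fills as t₂g³ eg² with CFSE 3(−0.4) + 2(+0.6) = 0.0Δ₀ = 0 cm⁻¹.
Low-spin t₂g⁵ eg⁰ gives -2.0Δ₀ = -15950 cm⁻¹, but forming 2 extra pairs costs 2P = 40490 cm⁻¹, so E(LS) = -15950 + 40490 = 24540 cm⁻¹.
E(LS) − E(HS) = 24540 − (0) = 24540 cm⁻¹.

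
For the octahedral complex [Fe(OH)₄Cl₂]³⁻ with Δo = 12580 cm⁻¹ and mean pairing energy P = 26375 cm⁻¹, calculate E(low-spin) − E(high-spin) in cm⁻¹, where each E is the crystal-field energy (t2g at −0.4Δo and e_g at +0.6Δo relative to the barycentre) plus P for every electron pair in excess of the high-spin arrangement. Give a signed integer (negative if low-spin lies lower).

27590

Ligand charges: 4×(-1) from OH⁻ and 2×(-1) from Cl⁻ sum to -6; with overall charge -3, Fe is +3.
Group 8 minus oxidation state +3 gives a d⁵ configuration for Fe³⁺.
In the high-spin limit (t2g^3 e_g^2) the orbital term is 0.0Δo = 0 cm⁻¹, with no excess pairing.
Low-spin t2g^5 e_g^0 gives -2.0Δo = -25160 cm⁻¹, but forming 2 extra pairs costs 2P = 52750 cm⁻¹, so E(LS) = -25160 + 52750 = 27590 cm⁻¹.
The difference is 27590 − (0) = 27590 cm⁻¹, so high-spin lies lower.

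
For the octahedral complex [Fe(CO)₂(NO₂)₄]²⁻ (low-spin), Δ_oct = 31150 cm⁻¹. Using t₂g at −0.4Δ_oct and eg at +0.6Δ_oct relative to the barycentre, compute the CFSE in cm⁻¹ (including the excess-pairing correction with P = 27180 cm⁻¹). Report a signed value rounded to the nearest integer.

-20400

Ligand charges: 2×(+0) from CO and 4×(-1) from NO₂⁻ sum to -4; with overall charge -2, Fe is +2.
Fe sits in group 8; removing 2 electrons leaves Fe²⁺ with 8 − 2 = 6 d electrons.
Electron filling gives t₂g⁶ eg⁰.
CFSE(orbital) = 6×(-0.4Δ_oct) + 0×(0.6Δ_oct) = -2.4Δ_oct; with Δ_oct = 31150 cm⁻¹ that is -74760 cm⁻¹.
Relative to high-spin t₂g⁴ eg² (1 paired), the low-spin configuration has 2 additional pairs, contributing +2 × 27180 = +54360 cm⁻¹.
Net CFSE = -74760 + 54360 = -20400 cm⁻¹.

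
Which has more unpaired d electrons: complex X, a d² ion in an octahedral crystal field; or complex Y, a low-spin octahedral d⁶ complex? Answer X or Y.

X: For octahedral d² the high- and low-spin configurations coincide; t2g^2 e_g^0 → 2 unpaired.
Y: t2g^6 e_g^0 → 0 unpaired.
So X has more unpaired electrons.

X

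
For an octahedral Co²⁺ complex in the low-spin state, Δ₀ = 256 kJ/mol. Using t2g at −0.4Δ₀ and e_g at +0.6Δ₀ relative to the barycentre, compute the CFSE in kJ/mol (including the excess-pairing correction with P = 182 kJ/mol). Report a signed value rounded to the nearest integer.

-279

Co sits in group 9; removing 2 electrons leaves Co²⁺ with 9 − 2 = 7 d electrons.
The d⁷ electrons fill as t2g^6 e_g^1.
Orbital CFSE = 6(-0.4) + 1(0.6) = -1.8Δ₀ = -1.8 × 256 = -461 kJ/mol.
High-spin d⁷ would be t2g^5 e_g^2 with 2 pairs; low-spin has 3, so 1 excess pair costs +1P = +182 kJ/mol.
Net CFSE = -461 + 182 = -279 kJ/mol.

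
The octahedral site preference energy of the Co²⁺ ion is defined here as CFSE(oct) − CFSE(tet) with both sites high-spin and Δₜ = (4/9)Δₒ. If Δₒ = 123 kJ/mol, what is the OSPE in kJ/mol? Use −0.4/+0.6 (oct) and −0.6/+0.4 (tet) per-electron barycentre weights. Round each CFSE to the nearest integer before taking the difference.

Co sits in group 9; removing 2 electrons leaves Co²⁺ with 9 − 2 = 7 d electrons.
Octahedral high-spin t2g^5 e_g^2: CFSE = -0.8 × 123 = -98 kJ/mol.
Tetrahedral: e^4 t2^3, CFSE = 4(−0.6) + 3(+0.4) = -1.2Δₜ = -1.2 × (4/9) × 123 = -66 kJ/mol.
OSPE = CFSE(oct) − CFSE(tet) = -98 − (-66) = -32 kJ/mol.

-32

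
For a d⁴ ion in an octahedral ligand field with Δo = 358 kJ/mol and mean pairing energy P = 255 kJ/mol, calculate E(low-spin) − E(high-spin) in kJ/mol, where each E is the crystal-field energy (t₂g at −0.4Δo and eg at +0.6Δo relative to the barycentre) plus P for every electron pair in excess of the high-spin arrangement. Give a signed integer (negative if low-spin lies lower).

-103

In the high-spin limit (t₂g³ eg¹) the orbital term is -0.6Δo = -215 kJ/mol, with no excess pairing.
For low-spin the configuration is t₂g⁴ eg⁰: orbital energy -1.6 × 358 = -573 kJ/mol, and 1 additional pair relative to high-spin adds 255 kJ/mol, giving -318 kJ/mol.
Thus E(LS) − E(HS) = -103 kJ/mol.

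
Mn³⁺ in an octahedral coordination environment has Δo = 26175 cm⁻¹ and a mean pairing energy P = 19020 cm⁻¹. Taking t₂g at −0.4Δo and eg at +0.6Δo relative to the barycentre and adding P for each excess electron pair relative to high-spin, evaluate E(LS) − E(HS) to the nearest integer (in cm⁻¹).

-7155

Mn³⁺: group 7, so d-count = 7 − 3 = 4.
In the high-spin limit (t₂g³ eg¹) the orbital term is -0.6Δo = -15705 cm⁻¹, with no excess pairing.
Low-spin: t₂g⁴ eg⁰, orbital CFSE = -1.6Δo = -41880 cm⁻¹; plus 1 excess pair × P = +19020 cm⁻¹; total -22860 cm⁻¹.
Thus E(LS) − E(HS) = -7155 cm⁻¹.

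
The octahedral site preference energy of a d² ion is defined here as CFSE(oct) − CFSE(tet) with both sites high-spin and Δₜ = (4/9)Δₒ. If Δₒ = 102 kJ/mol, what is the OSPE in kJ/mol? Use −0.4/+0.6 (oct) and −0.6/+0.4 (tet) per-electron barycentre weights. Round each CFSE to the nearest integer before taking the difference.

-28

Octahedral (high-spin): t2g^2 e_g^0, CFSE = 2(−0.4) + 0(+0.6) = -0.8Δₒ = -0.8 × 102 = -82 kJ/mol.
Tetrahedral: e^2 t2^0, CFSE = 2(−0.6) + 0(+0.4) = -1.2Δₜ = -1.2 × (4/9) × 102 = -54 kJ/mol.
OSPE = CFSE(oct) − CFSE(tet) = -82 − (-54) = -28 kJ/mol.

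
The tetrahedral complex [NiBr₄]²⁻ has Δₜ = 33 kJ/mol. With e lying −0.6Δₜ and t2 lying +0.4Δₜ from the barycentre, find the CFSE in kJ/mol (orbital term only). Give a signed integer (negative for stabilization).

-26

Each Br⁻ contributes -1; 4 × (-1) = -4. With overall charge -2, Ni is in the +2 oxidation state.
Ni is in group 10, so Ni²⁺ is d⁸ (10 − 2 = 8).
With tetrahedral geometry the complex is necessarily high-spin.
The d⁸ electrons fill as e^4 t2^4.
Orbital CFSE = 4(-0.6) + 4(0.4) = -0.8Δₜ = -0.8 × 33 = -26 kJ/mol.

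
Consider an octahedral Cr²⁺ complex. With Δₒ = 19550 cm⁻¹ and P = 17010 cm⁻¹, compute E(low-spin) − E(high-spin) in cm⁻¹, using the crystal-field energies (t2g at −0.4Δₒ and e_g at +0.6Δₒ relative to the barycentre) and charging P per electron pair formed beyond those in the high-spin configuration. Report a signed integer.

Cr is in group 6, so Cr²⁺ is d⁴ (6 − 2 = 4).
In the high-spin limit (t2g^3 e_g^1) the orbital term is -0.6Δₒ = -11730 cm⁻¹, with no excess pairing.
Low-spin t2g^4 e_g^0 gives -1.6Δₒ = -31280 cm⁻¹, but forming 1 extra pair costs 1P = 17010 cm⁻¹, so E(LS) = -31280 + 17010 = -14270 cm⁻¹.
E(LS) − E(HS) = -14270 − (-11730) = -2540 cm⁻¹.

-2540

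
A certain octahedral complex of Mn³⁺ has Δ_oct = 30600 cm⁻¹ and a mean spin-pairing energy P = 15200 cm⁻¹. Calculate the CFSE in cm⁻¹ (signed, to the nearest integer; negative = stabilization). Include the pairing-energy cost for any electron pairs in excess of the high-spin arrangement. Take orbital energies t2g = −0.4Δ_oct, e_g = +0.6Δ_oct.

Group 7 minus oxidation state +3 gives a d⁴ configuration for Mn³⁺.
Since Δ_oct = 30600 cm⁻¹ > P = 15200 cm⁻¹, the complex adopts the low-spin configuration.
Filling d⁴ accordingly: t2g^4 e_g^0.
Orbital CFSE = -1.6Δ_oct = -1.6 × 30600 = -48960 cm⁻¹.
Excess pairs vs high-spin: 1 − 0 = 1; pairing cost = +15200 cm⁻¹.
Net CFSE = -48960 + 15200 = -33760 cm⁻¹.

-33760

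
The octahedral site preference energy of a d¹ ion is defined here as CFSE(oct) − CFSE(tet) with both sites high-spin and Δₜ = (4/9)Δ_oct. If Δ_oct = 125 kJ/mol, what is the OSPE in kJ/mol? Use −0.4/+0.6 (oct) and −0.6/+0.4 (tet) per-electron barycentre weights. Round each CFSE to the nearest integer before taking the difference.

-17

In an octahedral site d¹ (HS) is t₂g¹ eg⁰, giving CFSE(oct) = -0.4Δ_oct = -50 kJ/mol.
Tetrahedral e¹ t₂⁰ gives -0.6Δₜ = -0.6 × (4/9) × 125 = -33 kJ/mol.
Subtracting, OSPE = -50 − (-33) = -17 kJ/mol.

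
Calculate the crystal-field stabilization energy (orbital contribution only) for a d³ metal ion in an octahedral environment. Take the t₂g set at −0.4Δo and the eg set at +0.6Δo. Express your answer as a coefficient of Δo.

-1.2 Δo

Configuration: t₂g³ eg⁰.
CFSE = 3(-0.4Δo) + 0(0.6Δo) = -1.2Δo + 0.0Δo = -1.2Δo.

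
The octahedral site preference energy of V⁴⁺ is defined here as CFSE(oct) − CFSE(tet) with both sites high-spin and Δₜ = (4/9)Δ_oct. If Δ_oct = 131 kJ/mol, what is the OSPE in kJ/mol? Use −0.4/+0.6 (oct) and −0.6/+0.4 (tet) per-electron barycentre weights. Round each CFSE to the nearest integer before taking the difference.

-17

V sits in group 5; removing 4 electrons leaves V⁴⁺ with 5 − 4 = 1 d electrons.
Octahedral high-spin t₂g¹ eg⁰: CFSE = -0.4 × 131 = -52 kJ/mol.
In a tetrahedral site the filling is e¹ t₂⁰: CFSE(tet) = -0.6Δₜ = -0.6 × (4/9)(131) = -35 kJ/mol.
Subtracting, OSPE = -52 − (-35) = -17 kJ/mol.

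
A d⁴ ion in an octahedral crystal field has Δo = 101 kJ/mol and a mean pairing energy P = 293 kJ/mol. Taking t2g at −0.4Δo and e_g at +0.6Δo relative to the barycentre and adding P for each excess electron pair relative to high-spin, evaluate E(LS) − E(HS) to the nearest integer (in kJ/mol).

In the high-spin limit (t2g^3 e_g^1) the orbital term is -0.6Δo = -61 kJ/mol, with no excess pairing.
For low-spin the configuration is t2g^4 e_g^0: orbital energy -1.6 × 101 = -162 kJ/mol, and 1 additional pair relative to high-spin adds 293 kJ/mol, giving 131 kJ/mol.
E(LS) − E(HS) = 131 − (-61) = 192 kJ/mol.

192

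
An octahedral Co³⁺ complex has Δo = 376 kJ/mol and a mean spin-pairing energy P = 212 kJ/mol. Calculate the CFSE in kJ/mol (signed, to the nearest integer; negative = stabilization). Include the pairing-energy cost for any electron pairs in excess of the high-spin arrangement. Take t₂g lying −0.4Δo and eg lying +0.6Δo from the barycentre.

-478

Group 9 minus oxidation state +3 gives a d⁶ configuration for Co³⁺.
Here Δo > P (376 > 212), so the low-spin state is favoured.
Filling d⁶ accordingly: t₂g⁶ eg⁰.
Orbital CFSE = -2.4Δo = -2.4 × 376 = -902 kJ/mol.
Excess pairs vs high-spin: 3 − 1 = 2; pairing cost = +424 kJ/mol.
Net CFSE = -902 + 424 = -478 kJ/mol.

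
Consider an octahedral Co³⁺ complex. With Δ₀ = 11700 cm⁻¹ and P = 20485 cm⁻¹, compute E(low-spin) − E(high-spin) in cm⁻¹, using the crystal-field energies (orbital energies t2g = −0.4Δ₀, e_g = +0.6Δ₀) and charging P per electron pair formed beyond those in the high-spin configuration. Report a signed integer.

17570

Co is in group 9, so Co³⁺ is d⁶ (9 − 3 = 6).
High-spin d⁶ fills as t2g^4 e_g^2 with CFSE 4(−0.4) + 2(+0.6) = -0.4Δ₀ = -4680 cm⁻¹.
Low-spin: t2g^6 e_g^0, orbital CFSE = -2.4Δ₀ = -28080 cm⁻¹; plus 2 excess pairs × P = +40970 cm⁻¹; total 12890 cm⁻¹.
Thus E(LS) − E(HS) = 17570 cm⁻¹.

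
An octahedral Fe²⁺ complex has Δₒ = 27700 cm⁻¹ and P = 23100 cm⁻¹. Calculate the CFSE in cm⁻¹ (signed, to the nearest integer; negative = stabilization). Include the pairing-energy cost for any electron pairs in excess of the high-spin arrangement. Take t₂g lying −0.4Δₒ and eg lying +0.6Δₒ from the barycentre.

-20280

Group 8 minus oxidation state +2 gives a d⁶ configuration for Fe²⁺.
Here Δₒ > P (27700 > 23100), so the low-spin state is favoured.
That gives t₂g⁶ eg⁰.
Orbital CFSE = -2.4Δₒ = -2.4 × 27700 = -66480 cm⁻¹.
Excess pairs vs high-spin: 3 − 1 = 2; pairing cost = +46200 cm⁻¹.
Net CFSE = -66480 + 46200 = -20280 cm⁻¹.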